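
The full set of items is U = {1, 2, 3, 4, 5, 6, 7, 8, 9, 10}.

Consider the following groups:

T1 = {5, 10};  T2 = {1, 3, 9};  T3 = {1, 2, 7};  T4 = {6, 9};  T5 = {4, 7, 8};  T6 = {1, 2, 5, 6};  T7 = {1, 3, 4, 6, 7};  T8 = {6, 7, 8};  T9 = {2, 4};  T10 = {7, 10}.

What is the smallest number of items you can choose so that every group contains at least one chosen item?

4

H = {2, 5, 7, 9} meets every group (each contains at least one member of H), and |H| = 4.
The groups T1, T2, T8, T9 are pairwise disjoint, so any hitting set needs a separate item for each — at least 4. Hence 4 is optimal.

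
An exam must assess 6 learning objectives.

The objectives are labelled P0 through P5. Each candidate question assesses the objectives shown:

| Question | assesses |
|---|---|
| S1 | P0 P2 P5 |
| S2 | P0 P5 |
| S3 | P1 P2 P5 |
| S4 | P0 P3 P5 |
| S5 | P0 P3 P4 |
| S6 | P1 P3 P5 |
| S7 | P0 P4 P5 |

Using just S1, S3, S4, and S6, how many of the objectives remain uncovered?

1

Union of S1, S3, S4, S6 = {P0, P1, P2, P3, P5}.
Not covered: P4 — 1 objective.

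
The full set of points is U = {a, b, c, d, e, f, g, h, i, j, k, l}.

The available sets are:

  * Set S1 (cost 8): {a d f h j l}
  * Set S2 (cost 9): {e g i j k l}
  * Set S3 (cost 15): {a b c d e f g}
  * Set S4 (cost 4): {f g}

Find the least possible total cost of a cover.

S1, S2, S3 together cover every point (S1 ∪ S2 ∪ S3 = {a, b, c, d, e, f, g, h, i, j, k, l}); total cost 8 + 9 + 15 = 32.
No covering selection has total cost below 32.

32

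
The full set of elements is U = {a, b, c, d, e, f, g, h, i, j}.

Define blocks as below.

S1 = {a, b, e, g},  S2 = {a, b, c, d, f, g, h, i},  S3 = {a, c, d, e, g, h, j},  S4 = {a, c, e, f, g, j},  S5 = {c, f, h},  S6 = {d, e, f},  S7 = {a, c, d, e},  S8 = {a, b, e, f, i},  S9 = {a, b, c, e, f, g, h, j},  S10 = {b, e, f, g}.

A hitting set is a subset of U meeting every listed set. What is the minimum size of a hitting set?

T = {c, e} meets every block (each contains at least one member of T), and |T| = 2.
The blocks S1, S5 are pairwise disjoint, so any hitting set needs a separate element for each — at least 2. Hence 2 is optimal.

2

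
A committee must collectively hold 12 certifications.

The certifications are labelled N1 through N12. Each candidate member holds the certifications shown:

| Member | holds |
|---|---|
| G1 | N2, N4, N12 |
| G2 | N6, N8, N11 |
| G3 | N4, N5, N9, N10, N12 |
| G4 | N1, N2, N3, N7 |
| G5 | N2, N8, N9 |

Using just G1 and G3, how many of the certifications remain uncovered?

Union of G1, G3 = {N2, N4, N5, N9, N10, N12}.
Not covered: N1, N3, N6, N7, N8, N11 — 6 certifications.

6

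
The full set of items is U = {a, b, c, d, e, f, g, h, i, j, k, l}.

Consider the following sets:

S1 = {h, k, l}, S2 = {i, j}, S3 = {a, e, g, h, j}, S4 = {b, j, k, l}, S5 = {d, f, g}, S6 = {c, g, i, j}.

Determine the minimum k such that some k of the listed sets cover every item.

4

S3 and S4 and S5 and S6 together: S3 ∪ S4 ∪ S5 ∪ S6 = {a, b, c, d, e, f, g, h, i, j, k, l} — every item is covered.
Only S3 contains a, so S3 is forced; the remaining 7 items need at least 3 more sets (each remaining set adds at most 3) — so at least 4 sets are needed, and 4 is optimal.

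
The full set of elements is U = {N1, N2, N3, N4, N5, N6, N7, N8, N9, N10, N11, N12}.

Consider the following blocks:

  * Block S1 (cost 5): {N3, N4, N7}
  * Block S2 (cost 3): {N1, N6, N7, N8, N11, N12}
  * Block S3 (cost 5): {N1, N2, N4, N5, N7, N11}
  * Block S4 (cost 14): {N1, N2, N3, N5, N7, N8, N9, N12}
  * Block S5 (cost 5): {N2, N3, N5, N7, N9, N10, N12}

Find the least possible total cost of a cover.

13

S2, S3, S5 together cover every element (S2 ∪ S3 ∪ S5 = {N1, N2, N3, N4, N5, N6, N7, N8, N9, N10, N11, N12}); total cost 3 + 5 + 5 = 13.
No covering selection has total cost below 13.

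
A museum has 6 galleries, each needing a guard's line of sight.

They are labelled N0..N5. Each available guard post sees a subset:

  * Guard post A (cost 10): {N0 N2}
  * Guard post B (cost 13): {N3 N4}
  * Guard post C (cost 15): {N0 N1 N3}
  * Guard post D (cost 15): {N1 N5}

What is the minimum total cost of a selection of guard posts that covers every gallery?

38

A, B, D together cover every gallery (A ∪ B ∪ D = {N0, N1, N2, N3, N4, N5}); total cost 10 + 13 + 15 = 38.
No covering selection has total cost below 38.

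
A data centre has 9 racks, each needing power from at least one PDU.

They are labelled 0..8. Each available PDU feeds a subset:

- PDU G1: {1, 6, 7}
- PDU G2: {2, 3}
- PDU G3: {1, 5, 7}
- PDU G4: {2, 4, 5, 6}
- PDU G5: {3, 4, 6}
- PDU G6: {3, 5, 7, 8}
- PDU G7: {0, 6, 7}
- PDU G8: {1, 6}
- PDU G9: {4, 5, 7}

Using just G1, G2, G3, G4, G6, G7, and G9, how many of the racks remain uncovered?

Union of G1, G2, G3, G4, G6, G7, G9 = {0, 1, 2, 3, 4, 5, 6, 7, 8} — that's every rack, so 0 are uncovered.

0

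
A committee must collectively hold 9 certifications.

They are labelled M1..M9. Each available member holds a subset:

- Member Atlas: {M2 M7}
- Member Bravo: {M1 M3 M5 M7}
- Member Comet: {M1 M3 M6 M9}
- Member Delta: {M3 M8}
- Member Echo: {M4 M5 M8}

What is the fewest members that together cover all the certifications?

3

Take {Atlas, Comet, Echo}. Their union is {M1, M2, M3, M4, M5, M6, M7, M8, M9}, which is all 9 certifications.
Each member has at most 4 certifications, and 2·4 = 8 < 9 — so at least 3 members are needed, and 3 is optimal.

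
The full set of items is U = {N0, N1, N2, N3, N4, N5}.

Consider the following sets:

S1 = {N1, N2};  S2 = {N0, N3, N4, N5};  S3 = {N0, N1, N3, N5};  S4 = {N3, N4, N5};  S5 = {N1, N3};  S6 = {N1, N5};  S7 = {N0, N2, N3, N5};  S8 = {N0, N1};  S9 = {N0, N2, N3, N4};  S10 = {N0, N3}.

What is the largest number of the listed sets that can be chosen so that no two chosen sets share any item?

S1, S2 are pairwise disjoint (S1={N1,N2}; S2={N0,N3,N4,N5}).
Every remaining set overlaps one of these, and no 3 of the listed sets are pairwise disjoint, so 2 is the maximum.

2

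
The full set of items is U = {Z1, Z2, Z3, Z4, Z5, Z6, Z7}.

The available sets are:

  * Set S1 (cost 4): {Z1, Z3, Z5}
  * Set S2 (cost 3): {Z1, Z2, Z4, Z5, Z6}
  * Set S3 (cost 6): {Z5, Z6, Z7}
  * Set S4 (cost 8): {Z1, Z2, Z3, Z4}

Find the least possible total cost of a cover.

13

S1, S2, S3 together cover every item (S1 ∪ S2 ∪ S3 = {Z1, Z2, Z3, Z4, Z5, Z6, Z7}); total cost 4 + 3 + 6 = 13.
No covering selection has total cost below 13.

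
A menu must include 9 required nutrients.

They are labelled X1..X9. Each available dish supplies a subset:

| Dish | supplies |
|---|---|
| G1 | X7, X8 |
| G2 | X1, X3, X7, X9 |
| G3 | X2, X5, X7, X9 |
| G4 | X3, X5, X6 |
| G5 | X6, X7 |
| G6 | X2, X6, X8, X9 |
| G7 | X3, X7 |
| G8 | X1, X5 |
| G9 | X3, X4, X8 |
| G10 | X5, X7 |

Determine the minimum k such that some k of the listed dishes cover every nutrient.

Take {G3, G6, G8, G9}. Their union is {X1, X2, X3, X4, X5, X6, X7, X8, X9}, which is all 9 nutrients.
No 3 of the 10 dishes cover everything (all 120 combinations miss at least one nutrient), so 4 is optimal.

4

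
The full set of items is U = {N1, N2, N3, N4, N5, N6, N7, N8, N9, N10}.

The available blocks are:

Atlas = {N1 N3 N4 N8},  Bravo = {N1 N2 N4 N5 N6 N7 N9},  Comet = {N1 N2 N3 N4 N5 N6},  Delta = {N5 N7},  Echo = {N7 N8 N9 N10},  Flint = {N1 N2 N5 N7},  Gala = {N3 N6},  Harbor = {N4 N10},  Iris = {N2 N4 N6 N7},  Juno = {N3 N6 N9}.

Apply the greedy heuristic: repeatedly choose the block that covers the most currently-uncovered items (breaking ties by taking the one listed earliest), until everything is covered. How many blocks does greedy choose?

3

Greedy: pick Bravo (covers 7 new) → pick Atlas (covers 2 new) → pick Echo (covers 1 new). Total picks: 3.
(The true minimum cover uses only 2 blocks, so greedy is not optimal here.)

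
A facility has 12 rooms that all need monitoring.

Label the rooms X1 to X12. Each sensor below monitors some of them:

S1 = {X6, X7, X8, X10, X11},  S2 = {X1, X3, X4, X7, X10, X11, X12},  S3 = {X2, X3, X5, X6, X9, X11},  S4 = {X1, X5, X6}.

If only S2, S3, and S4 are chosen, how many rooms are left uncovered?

1

Union of S2, S3, S4 = {X1, X2, X3, X4, X5, X6, X7, X9, X10, X11, X12}.
Not covered: X8 — 1 room.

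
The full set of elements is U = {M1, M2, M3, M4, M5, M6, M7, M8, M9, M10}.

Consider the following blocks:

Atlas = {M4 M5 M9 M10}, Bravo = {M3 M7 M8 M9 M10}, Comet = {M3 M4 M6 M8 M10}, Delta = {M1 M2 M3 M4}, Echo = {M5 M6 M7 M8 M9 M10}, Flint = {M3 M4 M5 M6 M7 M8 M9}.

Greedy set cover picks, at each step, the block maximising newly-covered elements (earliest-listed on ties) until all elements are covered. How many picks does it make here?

Greedy: pick Flint (covers 7 new) → pick Delta (covers 2 new) → pick Atlas (covers 1 new). Total picks: 3.
(The true minimum cover uses only 2 blocks, so greedy is not optimal here.)

3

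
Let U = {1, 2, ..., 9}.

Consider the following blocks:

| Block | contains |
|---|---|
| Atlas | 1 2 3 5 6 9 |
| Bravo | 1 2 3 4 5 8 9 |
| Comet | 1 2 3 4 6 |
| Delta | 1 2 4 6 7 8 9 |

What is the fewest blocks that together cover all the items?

2

Take {Bravo, Delta}. Their union is {1, 2, 3, 4, 5, 6, 7, 8, 9}, which is all 9 items.
No single block has all 9 items (the largest, Bravo, has 7), so 2 is optimal.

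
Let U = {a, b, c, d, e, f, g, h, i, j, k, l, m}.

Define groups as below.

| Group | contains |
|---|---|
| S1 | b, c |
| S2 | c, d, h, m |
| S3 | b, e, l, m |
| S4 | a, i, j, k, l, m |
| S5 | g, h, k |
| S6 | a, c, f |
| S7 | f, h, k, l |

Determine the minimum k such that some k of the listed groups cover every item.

5

S2, S3, S4, S5, and S7 cover everything between them: the union {a, b, c, d, e, f, g, h, i, j, k, l, m} is all of U.
No 4 of the 7 groups cover everything (all 35 combinations miss at least one item), so 5 is optimal.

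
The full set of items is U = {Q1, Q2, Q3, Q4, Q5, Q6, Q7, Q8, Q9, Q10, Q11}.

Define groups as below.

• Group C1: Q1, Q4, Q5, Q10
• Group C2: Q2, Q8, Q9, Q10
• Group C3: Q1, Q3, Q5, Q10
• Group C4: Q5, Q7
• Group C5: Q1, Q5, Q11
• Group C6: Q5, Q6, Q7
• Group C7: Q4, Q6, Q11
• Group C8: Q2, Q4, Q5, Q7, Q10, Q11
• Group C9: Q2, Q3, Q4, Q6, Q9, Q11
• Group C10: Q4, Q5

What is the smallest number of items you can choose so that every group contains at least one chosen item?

3

Take H = {Q5, Q8, Q11}. Each listed group contains at least one of these, so H is a hitting set of size 3.
The groups C2, C4, C7 are pairwise disjoint, so any hitting set needs a separate item for each — at least 3. Hence 3 is optimal.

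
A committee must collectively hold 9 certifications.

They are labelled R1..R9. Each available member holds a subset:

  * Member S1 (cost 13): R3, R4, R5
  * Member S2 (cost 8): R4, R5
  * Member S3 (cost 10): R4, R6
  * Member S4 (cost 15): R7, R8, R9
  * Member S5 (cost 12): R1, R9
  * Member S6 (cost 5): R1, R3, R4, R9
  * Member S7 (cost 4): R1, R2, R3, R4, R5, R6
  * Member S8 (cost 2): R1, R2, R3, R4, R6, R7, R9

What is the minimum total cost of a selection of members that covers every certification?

S4, S7 together cover every certification (S4 ∪ S7 = {R1, R2, R3, R4, R5, R6, R7, R8, R9}); total cost 15 + 4 = 19.
The greedy pick S8, S7, S4 costs 21; no covering selection beats 19.

19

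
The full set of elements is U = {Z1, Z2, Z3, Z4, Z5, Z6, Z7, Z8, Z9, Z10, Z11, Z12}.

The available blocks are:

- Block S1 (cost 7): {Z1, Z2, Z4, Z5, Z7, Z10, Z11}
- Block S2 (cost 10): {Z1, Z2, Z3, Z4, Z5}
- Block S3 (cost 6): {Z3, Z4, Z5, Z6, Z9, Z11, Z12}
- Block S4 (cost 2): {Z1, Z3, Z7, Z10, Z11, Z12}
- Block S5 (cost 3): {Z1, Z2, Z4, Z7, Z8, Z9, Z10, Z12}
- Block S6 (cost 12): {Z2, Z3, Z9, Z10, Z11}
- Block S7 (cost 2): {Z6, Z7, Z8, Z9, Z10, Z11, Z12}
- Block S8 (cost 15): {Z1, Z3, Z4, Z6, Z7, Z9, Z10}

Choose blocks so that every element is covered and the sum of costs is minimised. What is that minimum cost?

9

S3, S5 together cover every element (S3 ∪ S5 = {Z1, Z2, Z3, Z4, Z5, Z6, Z7, Z8, Z9, Z10, Z11, Z12}); total cost 6 + 3 = 9.
The greedy pick S7, S4, S5, S3 costs 13; no covering selection beats 9.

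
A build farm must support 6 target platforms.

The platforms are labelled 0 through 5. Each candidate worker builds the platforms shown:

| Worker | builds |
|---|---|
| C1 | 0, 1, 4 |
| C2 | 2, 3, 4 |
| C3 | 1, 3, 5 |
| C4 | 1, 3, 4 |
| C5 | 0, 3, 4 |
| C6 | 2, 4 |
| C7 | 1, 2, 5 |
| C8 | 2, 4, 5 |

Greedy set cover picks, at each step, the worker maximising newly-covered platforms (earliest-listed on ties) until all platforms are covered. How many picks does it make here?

Greedy: pick C1 (covers 3 new) → pick C2 (covers 2 new) → pick C3 (covers 1 new). Total picks: 3.
(The true minimum cover uses only 2 workers, so greedy is not optimal here.)

3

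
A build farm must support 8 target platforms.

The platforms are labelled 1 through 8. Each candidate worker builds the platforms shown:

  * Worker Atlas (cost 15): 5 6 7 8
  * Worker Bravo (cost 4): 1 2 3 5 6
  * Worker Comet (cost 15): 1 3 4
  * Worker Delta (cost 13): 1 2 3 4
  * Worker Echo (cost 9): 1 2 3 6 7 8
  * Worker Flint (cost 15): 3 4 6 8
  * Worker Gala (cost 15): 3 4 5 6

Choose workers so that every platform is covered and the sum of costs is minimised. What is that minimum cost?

Echo, Gala together cover every platform (Echo ∪ Gala = {1, 2, 3, 4, 5, 6, 7, 8}); total cost 9 + 15 = 24.
The greedy pick Bravo, Echo, Delta costs 26; no covering selection beats 24.

24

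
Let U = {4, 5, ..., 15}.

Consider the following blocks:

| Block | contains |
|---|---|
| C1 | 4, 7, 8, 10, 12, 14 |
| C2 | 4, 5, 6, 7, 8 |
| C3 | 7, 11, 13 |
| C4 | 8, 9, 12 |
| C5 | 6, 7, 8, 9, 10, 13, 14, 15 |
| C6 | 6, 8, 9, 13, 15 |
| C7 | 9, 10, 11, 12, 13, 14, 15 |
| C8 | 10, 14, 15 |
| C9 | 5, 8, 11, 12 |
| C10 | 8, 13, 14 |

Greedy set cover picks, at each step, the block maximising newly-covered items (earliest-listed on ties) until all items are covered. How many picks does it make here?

Greedy: pick C5 (covers 8 new) → pick C9 (covers 3 new) → pick C1 (covers 1 new). Total picks: 3.
(The true minimum cover uses only 2 blocks, so greedy is not optimal here.)

3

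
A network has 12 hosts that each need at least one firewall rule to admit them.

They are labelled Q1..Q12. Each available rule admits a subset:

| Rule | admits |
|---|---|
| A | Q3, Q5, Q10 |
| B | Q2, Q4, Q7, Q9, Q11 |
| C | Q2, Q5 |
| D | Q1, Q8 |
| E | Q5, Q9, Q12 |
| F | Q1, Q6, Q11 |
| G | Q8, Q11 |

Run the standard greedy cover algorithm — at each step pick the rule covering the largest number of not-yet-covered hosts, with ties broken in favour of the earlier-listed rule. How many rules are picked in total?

Greedy: pick B (covers 5 new) → pick A (covers 3 new) → pick D (covers 2 new) → pick E (covers 1 new) → pick F (covers 1 new). Total picks: 5.

5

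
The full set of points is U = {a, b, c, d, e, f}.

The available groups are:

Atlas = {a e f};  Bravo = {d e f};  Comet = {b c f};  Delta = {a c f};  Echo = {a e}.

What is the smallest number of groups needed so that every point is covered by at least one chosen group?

3

Bravo and Comet and Delta together: Bravo ∪ Comet ∪ Delta = {a, b, c, d, e, f} — every point is covered.
Only Comet contains b, so Comet is forced; the remaining 3 points need at least 2 more groups (each remaining group adds at most 2) — so at least 3 groups are needed, and 3 is optimal.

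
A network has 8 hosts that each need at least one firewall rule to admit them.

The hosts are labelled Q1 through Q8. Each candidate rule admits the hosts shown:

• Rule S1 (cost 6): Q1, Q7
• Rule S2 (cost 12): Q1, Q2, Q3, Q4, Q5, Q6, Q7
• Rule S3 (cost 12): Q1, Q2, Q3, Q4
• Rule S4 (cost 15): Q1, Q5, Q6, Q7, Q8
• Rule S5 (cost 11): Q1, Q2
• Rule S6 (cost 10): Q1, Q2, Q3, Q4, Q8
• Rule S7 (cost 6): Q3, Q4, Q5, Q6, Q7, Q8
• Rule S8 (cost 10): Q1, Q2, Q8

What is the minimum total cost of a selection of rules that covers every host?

16

S7, S8 together cover every host (S7 ∪ S8 = {Q1, Q2, Q3, Q4, Q5, Q6, Q7, Q8}); total cost 6 + 10 = 16.
No covering selection has total cost below 16.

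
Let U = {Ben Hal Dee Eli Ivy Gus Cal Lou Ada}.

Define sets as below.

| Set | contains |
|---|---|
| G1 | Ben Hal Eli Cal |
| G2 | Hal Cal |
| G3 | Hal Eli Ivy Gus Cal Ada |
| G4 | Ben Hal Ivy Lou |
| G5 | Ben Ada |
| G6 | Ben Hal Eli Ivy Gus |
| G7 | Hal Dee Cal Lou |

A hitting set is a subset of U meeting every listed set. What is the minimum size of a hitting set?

2

The 2 elements {Hal, Ada} hit every set.
The sets G5, G7 are pairwise disjoint, so any hitting set needs a separate element for each — at least 2. Hence 2 is optimal.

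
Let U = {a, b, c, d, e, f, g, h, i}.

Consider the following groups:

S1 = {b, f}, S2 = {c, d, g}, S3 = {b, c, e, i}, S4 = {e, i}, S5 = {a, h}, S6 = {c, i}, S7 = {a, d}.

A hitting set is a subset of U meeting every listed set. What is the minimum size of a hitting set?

4

Take T = {a, b, c, i}. Each listed group contains at least one of these, so T is a hitting set of size 4.
The groups S1, S2, S4, S5 are pairwise disjoint, so any hitting set needs a separate item for each — at least 4. Hence 4 is optimal.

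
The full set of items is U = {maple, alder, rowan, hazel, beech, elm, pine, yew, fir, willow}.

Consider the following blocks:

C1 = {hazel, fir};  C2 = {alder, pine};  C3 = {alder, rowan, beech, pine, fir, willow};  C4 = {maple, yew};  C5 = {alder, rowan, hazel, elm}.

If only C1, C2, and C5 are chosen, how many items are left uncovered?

4

Union of C1, C2, C5 = {alder, rowan, hazel, elm, pine, fir}.
Not covered: maple, beech, yew, willow — 4 items.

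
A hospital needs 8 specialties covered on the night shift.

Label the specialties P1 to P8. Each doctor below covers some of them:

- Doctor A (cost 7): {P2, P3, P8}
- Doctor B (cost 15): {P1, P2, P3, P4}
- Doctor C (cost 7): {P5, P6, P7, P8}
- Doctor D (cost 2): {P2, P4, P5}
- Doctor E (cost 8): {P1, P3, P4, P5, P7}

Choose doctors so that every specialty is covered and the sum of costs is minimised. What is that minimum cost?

C, D, E together cover every specialty (C ∪ D ∪ E = {P1, P2, P3, P4, P5, P6, P7, P8}); total cost 7 + 2 + 8 = 17.
No covering selection has total cost below 17.

17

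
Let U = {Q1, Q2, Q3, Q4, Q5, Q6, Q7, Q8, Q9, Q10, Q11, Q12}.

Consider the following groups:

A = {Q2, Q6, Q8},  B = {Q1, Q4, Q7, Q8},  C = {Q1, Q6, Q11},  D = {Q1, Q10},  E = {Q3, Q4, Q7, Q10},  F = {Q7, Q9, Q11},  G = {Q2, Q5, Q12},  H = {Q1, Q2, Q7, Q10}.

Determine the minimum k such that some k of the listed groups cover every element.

A and C and E and F and G together: A ∪ C ∪ E ∪ F ∪ G = {Q1, Q2, Q3, Q4, Q5, Q6, Q7, Q8, Q9, Q10, Q11, Q12} — every element is covered.
No 4 of the 8 groups cover everything (all 70 combinations miss at least one element), so 5 is optimal.

5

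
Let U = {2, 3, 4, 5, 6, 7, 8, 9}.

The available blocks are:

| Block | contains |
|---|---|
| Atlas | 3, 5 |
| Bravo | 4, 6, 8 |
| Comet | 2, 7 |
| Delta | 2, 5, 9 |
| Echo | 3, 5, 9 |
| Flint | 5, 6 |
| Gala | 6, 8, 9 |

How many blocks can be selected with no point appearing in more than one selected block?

3

Bravo, Comet, Echo are pairwise disjoint (Bravo={4,6,8}; Comet={2,7}; Echo={3,5,9}).
Every remaining block overlaps one of these, and no 4 of the listed blocks are pairwise disjoint, so 3 is the maximum.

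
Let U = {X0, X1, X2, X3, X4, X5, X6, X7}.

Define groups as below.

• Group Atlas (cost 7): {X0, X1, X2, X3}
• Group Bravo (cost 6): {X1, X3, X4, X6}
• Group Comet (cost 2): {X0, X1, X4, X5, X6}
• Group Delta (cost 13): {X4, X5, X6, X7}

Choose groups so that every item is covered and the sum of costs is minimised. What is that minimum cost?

Atlas, Delta together cover every item (Atlas ∪ Delta = {X0, X1, X2, X3, X4, X5, X6, X7}); total cost 7 + 13 = 20.
The greedy pick Comet, Atlas, Delta costs 22; no covering selection beats 20.

20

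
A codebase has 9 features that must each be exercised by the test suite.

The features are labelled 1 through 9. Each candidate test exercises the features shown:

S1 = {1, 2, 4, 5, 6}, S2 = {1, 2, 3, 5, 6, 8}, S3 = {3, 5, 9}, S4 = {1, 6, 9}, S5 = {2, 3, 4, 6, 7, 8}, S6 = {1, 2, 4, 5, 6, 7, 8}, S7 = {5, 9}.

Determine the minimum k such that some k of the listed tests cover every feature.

2

Take {S3, S6}. Their union is {1, 2, 3, 4, 5, 6, 7, 8, 9}, which is all 9 features.
No single test has all 9 features (the largest, S6, has 7), so 2 is optimal.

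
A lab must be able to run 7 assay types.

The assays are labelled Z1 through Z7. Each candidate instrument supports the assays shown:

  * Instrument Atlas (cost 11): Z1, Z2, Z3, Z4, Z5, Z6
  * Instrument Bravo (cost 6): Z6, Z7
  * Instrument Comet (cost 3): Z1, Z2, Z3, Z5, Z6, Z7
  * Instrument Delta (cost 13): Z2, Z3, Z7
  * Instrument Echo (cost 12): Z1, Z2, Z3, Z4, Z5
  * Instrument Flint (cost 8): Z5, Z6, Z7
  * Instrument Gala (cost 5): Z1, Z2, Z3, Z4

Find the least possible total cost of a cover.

8

Comet, Gala together cover every assay (Comet ∪ Gala = {Z1, Z2, Z3, Z4, Z5, Z6, Z7}); total cost 3 + 5 = 8.
No covering selection has total cost below 8.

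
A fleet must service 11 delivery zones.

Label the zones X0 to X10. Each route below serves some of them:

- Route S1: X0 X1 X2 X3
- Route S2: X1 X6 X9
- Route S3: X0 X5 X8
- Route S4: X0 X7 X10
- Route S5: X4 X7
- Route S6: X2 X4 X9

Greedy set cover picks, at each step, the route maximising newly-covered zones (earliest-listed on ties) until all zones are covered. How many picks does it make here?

Greedy: pick S1 (covers 4 new) → pick S2 (covers 2 new) → pick S3 (covers 2 new) → pick S4 (covers 2 new) → pick S5 (covers 1 new). Total picks: 5.

5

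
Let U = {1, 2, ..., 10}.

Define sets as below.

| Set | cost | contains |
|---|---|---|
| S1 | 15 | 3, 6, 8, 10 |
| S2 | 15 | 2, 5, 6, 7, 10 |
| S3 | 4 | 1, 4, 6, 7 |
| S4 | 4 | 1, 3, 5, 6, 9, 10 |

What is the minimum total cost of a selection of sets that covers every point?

38

S1, S2, S3, S4 together cover every point (S1 ∪ S2 ∪ S3 ∪ S4 = {1, 2, 3, 4, 5, 6, 7, 8, 9, 10}); total cost 15 + 15 + 4 + 4 = 38.
No covering selection has total cost below 38.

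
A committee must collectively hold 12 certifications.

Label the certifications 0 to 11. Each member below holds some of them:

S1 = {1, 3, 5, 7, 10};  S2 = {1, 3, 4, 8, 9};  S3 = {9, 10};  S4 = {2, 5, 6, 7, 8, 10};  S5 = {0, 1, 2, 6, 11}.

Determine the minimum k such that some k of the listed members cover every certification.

3

S2 and S4 and S5 together: S2 ∪ S4 ∪ S5 = {0, 1, 2, 3, 4, 5, 6, 7, 8, 9, 10, 11} — every certification is covered.
Only S5 contains 0, so S5 is forced; the remaining 7 certifications need at least 2 more members (each remaining member adds at most 4) — so at least 3 members are needed, and 3 is optimal.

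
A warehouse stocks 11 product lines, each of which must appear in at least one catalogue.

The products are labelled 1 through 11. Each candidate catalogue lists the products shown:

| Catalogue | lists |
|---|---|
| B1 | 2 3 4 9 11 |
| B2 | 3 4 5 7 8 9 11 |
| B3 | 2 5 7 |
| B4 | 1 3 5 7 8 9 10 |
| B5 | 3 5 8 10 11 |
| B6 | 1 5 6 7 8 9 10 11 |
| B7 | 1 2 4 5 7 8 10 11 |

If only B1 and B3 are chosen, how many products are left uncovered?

4

Union of B1, B3 = {2, 3, 4, 5, 7, 9, 11}.
Not covered: 1, 6, 8, 10 — 4 products.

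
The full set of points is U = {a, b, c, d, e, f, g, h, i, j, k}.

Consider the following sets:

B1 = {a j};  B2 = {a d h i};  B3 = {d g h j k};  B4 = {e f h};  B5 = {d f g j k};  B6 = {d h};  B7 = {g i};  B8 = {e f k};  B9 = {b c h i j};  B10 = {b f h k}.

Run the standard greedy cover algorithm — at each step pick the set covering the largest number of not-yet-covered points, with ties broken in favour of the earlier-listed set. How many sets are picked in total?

4

Greedy: pick B3 (covers 5 new) → pick B9 (covers 3 new) → pick B4 (covers 2 new) → pick B1 (covers 1 new). Total picks: 4.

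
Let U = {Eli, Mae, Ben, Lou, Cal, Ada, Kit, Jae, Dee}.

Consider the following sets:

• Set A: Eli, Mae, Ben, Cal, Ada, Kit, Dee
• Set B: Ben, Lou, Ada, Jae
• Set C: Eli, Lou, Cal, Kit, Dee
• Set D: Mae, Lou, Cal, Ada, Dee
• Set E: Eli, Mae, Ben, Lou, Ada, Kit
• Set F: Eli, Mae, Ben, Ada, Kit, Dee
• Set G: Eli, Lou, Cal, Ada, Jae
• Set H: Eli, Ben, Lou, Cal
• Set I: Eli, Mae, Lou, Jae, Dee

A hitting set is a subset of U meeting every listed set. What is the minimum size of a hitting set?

Take T = {Lou, Kit}. Each listed set contains at least one of these, so T is a hitting set of size 2.
No single element lies in every set, so at least 2 are needed and 2 is optimal.

2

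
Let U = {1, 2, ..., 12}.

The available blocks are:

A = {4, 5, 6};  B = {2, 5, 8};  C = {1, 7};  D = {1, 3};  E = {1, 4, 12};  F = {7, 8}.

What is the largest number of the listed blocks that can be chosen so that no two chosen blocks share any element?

A, D, F are pairwise disjoint (A={4,5,6}; D={1,3}; F={7,8}).
Every remaining block overlaps one of these, and no 4 of the listed blocks are pairwise disjoint, so 3 is the maximum.

3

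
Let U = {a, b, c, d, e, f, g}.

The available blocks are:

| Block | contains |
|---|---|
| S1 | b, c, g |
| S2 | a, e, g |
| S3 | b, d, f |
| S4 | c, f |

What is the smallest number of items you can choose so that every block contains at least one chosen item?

2

H = {f, g} meets every block (each contains at least one member of H), and |H| = 2.
The blocks S2, S3 are pairwise disjoint, so any hitting set needs a separate item for each — at least 2. Hence 2 is optimal.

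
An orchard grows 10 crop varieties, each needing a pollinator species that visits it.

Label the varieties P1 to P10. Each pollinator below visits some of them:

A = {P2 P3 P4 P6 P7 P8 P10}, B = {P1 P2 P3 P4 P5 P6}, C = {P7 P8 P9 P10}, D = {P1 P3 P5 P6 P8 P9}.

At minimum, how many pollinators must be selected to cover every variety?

Take {A, D}. Their union is {P1, P2, P3, P4, P5, P6, P7, P8, P9, P10}, which is all 10 varieties.
No single pollinator has all 10 varieties (the largest, A, has 7), so 2 is optimal.

2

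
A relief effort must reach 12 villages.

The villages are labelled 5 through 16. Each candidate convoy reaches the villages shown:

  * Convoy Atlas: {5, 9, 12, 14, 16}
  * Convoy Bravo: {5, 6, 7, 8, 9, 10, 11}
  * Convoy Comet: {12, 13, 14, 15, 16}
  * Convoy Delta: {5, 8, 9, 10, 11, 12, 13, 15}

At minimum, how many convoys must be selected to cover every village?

2

Bravo and Comet together: Bravo ∪ Comet = {5, 6, 7, 8, 9, 10, 11, 12, 13, 14, 15, 16} — every village is covered.
No single convoy has all 12 villages (the largest, Delta, has 8), so 2 is optimal.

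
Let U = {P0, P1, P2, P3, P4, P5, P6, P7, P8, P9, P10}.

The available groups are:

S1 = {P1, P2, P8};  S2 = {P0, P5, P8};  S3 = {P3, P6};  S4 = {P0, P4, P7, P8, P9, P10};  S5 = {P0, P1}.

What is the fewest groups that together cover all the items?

4

S1, S2, S3, and S4 cover everything between them: the union {P0, P1, P2, P3, P4, P5, P6, P7, P8, P9, P10} is all of U.
Only S4 contains P4, so S4 is forced; the remaining 5 items need at least 3 more groups (each remaining group adds at most 2) — so at least 4 groups are needed, and 4 is optimal.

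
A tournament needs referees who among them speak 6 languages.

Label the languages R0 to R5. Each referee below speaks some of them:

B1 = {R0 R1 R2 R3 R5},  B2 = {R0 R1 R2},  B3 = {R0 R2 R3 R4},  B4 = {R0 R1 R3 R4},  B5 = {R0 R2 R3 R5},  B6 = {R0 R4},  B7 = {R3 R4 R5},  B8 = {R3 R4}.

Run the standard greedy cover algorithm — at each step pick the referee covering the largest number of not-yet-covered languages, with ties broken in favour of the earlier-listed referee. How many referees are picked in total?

2

Greedy: pick B1 (covers 5 new) → pick B3 (covers 1 new). Total picks: 2.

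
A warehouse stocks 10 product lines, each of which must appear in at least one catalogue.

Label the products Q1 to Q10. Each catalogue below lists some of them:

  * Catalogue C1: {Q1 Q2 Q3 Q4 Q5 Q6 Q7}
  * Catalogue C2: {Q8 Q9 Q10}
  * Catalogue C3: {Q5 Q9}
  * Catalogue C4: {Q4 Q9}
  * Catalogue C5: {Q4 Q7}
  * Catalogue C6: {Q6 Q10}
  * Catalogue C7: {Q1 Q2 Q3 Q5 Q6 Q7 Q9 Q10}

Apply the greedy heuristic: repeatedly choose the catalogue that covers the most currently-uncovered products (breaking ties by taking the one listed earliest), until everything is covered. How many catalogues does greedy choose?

3

Greedy: pick C7 (covers 8 new) → pick C1 (covers 1 new) → pick C2 (covers 1 new). Total picks: 3.
(The true minimum cover uses only 2 catalogues, so greedy is not optimal here.)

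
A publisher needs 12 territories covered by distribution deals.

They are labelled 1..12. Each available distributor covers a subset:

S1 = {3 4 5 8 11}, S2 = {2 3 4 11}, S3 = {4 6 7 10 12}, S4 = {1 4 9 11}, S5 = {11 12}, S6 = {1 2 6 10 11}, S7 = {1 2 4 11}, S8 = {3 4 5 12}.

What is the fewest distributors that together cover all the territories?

4

S1 and S3 and S4 and S6 together: S1 ∪ S3 ∪ S4 ∪ S6 = {1, 2, 3, 4, 5, 6, 7, 8, 9, 10, 11, 12} — every territory is covered.
No 3 of the 8 distributors cover everything (all 56 combinations miss at least one territory), so 4 is optimal.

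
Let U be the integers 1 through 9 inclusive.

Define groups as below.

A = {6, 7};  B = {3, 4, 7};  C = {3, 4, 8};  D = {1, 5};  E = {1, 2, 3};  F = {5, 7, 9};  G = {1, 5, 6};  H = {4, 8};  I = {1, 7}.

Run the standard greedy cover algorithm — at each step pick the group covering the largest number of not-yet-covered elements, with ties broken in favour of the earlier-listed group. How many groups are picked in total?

5

Greedy: pick B (covers 3 new) → pick G (covers 3 new) → pick C (covers 1 new) → pick E (covers 1 new) → pick F (covers 1 new). Total picks: 5.
(The true minimum cover uses only 4 groups, so greedy is not optimal here.)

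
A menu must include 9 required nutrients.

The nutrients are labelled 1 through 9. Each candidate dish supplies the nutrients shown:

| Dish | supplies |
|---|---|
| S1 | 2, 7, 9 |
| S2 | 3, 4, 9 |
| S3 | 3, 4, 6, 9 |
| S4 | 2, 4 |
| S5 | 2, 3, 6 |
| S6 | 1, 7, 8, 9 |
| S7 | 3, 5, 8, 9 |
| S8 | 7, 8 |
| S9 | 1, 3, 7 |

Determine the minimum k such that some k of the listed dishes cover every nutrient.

Take {S2, S5, S7, S9}. Their union is {1, 2, 3, 4, 5, 6, 7, 8, 9}, which is all 9 nutrients.
Only S7 contains 5, so S7 is forced; the remaining 5 nutrients need at least 3 more dishes (each remaining dish adds at most 2) — so at least 4 dishes are needed, and 4 is optimal.

4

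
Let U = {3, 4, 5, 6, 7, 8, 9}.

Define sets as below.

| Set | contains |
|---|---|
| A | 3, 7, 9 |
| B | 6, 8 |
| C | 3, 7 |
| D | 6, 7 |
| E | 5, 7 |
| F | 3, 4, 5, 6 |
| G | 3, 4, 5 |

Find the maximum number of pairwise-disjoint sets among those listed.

B, E are pairwise disjoint (B={6,8}; E={5,7}).
Every remaining set overlaps one of these, and no 3 of the listed sets are pairwise disjoint, so 2 is the maximum.

2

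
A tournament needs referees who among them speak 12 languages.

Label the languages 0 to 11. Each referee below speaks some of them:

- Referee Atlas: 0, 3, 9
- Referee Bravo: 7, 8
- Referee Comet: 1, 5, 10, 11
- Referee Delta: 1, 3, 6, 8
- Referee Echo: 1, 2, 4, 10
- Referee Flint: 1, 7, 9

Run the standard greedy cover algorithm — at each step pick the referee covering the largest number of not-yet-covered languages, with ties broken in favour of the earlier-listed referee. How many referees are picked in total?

Greedy: pick Comet (covers 4 new) → pick Atlas (covers 3 new) → pick Bravo (covers 2 new) → pick Echo (covers 2 new) → pick Delta (covers 1 new). Total picks: 5.

5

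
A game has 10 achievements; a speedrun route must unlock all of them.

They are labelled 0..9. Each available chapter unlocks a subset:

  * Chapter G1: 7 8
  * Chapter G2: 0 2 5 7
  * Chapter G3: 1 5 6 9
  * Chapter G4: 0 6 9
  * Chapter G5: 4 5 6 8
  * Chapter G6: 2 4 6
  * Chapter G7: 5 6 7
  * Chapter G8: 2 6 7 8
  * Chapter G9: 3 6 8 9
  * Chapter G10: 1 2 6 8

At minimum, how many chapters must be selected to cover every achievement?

4

Take {G2, G3, G5, G9}. Their union is {0, 1, 2, 3, 4, 5, 6, 7, 8, 9}, which is all 10 achievements.
No 3 of the 10 chapters cover everything (all 120 combinations miss at least one achievement), so 4 is optimal.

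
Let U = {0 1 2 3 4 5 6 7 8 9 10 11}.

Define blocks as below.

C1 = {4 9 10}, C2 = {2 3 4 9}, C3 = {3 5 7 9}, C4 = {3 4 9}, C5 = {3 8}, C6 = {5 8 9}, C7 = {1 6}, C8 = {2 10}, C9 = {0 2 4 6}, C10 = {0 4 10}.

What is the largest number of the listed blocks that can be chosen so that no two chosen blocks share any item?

3

C5, C7, C8 are pairwise disjoint (C5={3,8}; C7={1,6}; C8={2,10}).
Every remaining block overlaps one of these, and no 4 of the listed blocks are pairwise disjoint, so 3 is the maximum.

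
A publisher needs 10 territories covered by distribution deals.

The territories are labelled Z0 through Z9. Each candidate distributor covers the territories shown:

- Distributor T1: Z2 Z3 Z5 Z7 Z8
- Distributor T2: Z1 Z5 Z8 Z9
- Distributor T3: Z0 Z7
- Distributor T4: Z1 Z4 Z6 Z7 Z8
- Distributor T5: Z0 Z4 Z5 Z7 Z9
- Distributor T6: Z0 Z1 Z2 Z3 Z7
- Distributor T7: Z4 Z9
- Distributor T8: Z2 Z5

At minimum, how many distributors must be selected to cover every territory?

Take {T4, T5, T6}. Their union is {Z0, Z1, Z2, Z3, Z4, Z5, Z6, Z7, Z8, Z9}, which is all 10 territories.
Only T4 contains Z6, so T4 is forced; the remaining 5 territories need at least 2 more distributors (each remaining distributor adds at most 3) — so at least 3 distributors are needed, and 3 is optimal.

3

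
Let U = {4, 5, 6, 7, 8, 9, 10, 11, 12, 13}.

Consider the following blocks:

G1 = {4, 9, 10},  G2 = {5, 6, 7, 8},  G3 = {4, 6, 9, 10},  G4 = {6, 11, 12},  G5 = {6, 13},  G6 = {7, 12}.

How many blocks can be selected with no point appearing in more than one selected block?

3

G1, G5, G6 are pairwise disjoint (G1={4,9,10}; G5={6,13}; G6={7,12}).
Every remaining block overlaps one of these, and no 4 of the listed blocks are pairwise disjoint, so 3 is the maximum.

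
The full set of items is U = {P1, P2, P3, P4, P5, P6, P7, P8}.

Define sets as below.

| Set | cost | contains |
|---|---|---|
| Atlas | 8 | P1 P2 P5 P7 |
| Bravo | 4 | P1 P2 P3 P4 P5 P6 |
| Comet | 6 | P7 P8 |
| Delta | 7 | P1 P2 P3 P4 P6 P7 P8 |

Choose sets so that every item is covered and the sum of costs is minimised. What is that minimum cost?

10

Bravo, Comet together cover every item (Bravo ∪ Comet = {P1, P2, P3, P4, P5, P6, P7, P8}); total cost 4 + 6 = 10.
No covering selection has total cost below 10.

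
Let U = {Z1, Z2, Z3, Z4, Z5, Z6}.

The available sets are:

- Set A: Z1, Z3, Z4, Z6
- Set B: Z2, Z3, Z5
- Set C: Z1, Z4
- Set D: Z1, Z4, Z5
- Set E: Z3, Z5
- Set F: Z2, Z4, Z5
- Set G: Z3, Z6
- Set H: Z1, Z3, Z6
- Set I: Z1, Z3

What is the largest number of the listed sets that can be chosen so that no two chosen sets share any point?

F, H are pairwise disjoint (F={Z2,Z4,Z5}; H={Z1,Z3,Z6}).
Every remaining set overlaps one of these, and no 3 of the listed sets are pairwise disjoint, so 2 is the maximum.

2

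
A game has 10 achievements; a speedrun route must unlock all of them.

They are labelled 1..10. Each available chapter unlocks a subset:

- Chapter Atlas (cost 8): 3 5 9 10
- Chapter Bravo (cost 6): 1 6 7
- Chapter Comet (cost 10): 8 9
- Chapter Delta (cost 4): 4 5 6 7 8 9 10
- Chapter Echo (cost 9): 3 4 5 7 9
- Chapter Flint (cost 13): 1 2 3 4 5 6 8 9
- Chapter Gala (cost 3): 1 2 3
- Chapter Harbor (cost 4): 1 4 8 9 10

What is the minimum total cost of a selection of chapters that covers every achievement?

7

Delta, Gala together cover every achievement (Delta ∪ Gala = {1, 2, 3, 4, 5, 6, 7, 8, 9, 10}); total cost 4 + 3 = 7.
No covering selection has total cost below 7.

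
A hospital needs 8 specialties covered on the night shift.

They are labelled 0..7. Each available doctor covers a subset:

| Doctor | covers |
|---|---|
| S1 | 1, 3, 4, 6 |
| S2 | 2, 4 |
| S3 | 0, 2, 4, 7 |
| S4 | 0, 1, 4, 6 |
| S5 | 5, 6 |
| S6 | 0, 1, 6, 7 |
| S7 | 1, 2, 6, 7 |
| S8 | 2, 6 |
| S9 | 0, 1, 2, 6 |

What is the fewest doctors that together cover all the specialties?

3

Take {S1, S3, S5}. Their union is {0, 1, 2, 3, 4, 5, 6, 7}, which is all 8 specialties.
Only S1 contains 3, so S1 is forced; the remaining 4 specialties need at least 2 more doctors (each remaining doctor adds at most 3) — so at least 3 doctors are needed, and 3 is optimal.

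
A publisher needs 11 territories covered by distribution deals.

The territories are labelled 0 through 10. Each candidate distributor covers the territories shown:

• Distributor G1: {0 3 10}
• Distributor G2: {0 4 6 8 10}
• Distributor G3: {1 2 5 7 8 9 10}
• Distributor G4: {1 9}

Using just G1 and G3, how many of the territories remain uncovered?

Union of G1, G3 = {0, 1, 2, 3, 5, 7, 8, 9, 10}.
Not covered: 4, 6 — 2 territories.

2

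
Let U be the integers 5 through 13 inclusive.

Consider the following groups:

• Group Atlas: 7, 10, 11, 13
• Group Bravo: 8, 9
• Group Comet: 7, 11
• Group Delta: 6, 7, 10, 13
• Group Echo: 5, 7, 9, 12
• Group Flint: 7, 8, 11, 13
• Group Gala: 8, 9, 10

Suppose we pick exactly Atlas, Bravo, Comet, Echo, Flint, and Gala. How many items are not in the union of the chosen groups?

Union of Atlas, Bravo, Comet, Echo, Flint, Gala = {5, 7, 8, 9, 10, 11, 12, 13}.
Not covered: 6 — 1 item.

1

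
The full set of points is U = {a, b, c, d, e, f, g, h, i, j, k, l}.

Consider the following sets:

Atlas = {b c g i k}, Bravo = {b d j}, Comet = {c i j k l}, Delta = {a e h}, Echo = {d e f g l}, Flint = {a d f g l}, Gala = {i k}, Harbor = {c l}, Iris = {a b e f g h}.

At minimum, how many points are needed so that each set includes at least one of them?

T = {c, d, e, i} meets every set (each contains at least one member of T), and |T| = 4.
The sets Bravo, Delta, Gala, Harbor are pairwise disjoint, so any hitting set needs a separate point for each — at least 4. Hence 4 is optimal.

4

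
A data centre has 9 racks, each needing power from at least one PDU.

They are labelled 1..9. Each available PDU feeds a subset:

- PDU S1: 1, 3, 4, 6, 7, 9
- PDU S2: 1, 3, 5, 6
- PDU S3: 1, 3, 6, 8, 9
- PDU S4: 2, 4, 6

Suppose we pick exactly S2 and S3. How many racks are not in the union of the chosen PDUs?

3

Union of S2, S3 = {1, 3, 5, 6, 8, 9}.
Not covered: 2, 4, 7 — 3 racks.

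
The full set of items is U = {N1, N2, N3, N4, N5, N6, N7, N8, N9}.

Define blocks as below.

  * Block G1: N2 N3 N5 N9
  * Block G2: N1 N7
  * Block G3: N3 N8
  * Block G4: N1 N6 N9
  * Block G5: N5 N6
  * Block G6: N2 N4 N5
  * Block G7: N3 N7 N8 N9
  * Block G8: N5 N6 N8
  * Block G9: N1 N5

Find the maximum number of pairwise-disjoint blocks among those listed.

G2, G3, G5 are pairwise disjoint (G2={N1,N7}; G3={N3,N8}; G5={N5,N6}).
Every remaining block overlaps one of these, and no 4 of the listed blocks are pairwise disjoint, so 3 is the maximum.

3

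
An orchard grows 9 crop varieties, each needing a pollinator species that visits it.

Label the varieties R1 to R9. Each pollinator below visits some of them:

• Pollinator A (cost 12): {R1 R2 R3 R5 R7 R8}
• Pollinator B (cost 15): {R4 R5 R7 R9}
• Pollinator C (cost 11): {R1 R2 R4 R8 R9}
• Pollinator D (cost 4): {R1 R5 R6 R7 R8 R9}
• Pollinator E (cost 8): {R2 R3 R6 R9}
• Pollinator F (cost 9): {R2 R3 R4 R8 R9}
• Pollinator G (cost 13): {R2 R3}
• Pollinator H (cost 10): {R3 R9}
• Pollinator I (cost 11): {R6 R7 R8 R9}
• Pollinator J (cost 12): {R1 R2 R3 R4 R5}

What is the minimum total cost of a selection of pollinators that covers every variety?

D, F together cover every variety (D ∪ F = {R1, R2, R3, R4, R5, R6, R7, R8, R9}); total cost 4 + 9 = 13.
No covering selection has total cost below 13.

13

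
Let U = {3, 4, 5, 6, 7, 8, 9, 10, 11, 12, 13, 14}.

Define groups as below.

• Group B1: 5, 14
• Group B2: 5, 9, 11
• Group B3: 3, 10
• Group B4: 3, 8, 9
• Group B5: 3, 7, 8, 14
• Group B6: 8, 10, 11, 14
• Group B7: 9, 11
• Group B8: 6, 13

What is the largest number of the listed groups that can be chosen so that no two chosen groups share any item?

B1, B3, B7, B8 are pairwise disjoint (B1={5,14}; B3={3,10}; B7={9,11}; B8={6,13}).
Every remaining group overlaps one of these, and no 5 of the listed groups are pairwise disjoint, so 4 is the maximum.

4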